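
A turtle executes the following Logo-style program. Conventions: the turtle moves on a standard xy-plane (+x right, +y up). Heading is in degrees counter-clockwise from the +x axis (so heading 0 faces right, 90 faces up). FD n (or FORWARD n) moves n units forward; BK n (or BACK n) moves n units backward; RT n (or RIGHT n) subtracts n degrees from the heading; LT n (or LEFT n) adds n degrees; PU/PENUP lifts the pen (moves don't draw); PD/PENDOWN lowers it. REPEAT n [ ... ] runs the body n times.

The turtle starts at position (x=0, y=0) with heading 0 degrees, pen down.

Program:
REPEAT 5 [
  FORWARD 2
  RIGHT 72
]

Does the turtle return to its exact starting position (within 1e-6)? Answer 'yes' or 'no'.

Answer: yes

Derivation:
Executing turtle program step by step:
Start: pos=(0,0), heading=0, pen down
REPEAT 5 [
  -- iteration 1/5 --
  FD 2: (0,0) -> (2,0) [heading=0, draw]
  RT 72: heading 0 -> 288
  -- iteration 2/5 --
  FD 2: (2,0) -> (2.618,-1.902) [heading=288, draw]
  RT 72: heading 288 -> 216
  -- iteration 3/5 --
  FD 2: (2.618,-1.902) -> (1,-3.078) [heading=216, draw]
  RT 72: heading 216 -> 144
  -- iteration 4/5 --
  FD 2: (1,-3.078) -> (-0.618,-1.902) [heading=144, draw]
  RT 72: heading 144 -> 72
  -- iteration 5/5 --
  FD 2: (-0.618,-1.902) -> (0,0) [heading=72, draw]
  RT 72: heading 72 -> 0
]
Final: pos=(0,0), heading=0, 5 segment(s) drawn

Start position: (0, 0)
Final position: (0, 0)
Distance = 0; < 1e-6 -> CLOSED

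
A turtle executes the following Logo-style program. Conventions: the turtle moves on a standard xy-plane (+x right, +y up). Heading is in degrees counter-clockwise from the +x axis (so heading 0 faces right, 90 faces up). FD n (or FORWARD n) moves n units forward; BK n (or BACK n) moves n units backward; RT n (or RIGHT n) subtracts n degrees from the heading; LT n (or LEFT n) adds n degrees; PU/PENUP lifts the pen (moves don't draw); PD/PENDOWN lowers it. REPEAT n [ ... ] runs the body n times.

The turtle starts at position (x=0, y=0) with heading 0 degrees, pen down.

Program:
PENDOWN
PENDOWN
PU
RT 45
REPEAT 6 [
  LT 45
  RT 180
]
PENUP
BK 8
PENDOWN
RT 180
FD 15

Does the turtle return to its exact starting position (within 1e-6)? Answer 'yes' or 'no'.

Answer: no

Derivation:
Executing turtle program step by step:
Start: pos=(0,0), heading=0, pen down
PD: pen down
PD: pen down
PU: pen up
RT 45: heading 0 -> 315
REPEAT 6 [
  -- iteration 1/6 --
  LT 45: heading 315 -> 0
  RT 180: heading 0 -> 180
  -- iteration 2/6 --
  LT 45: heading 180 -> 225
  RT 180: heading 225 -> 45
  -- iteration 3/6 --
  LT 45: heading 45 -> 90
  RT 180: heading 90 -> 270
  -- iteration 4/6 --
  LT 45: heading 270 -> 315
  RT 180: heading 315 -> 135
  -- iteration 5/6 --
  LT 45: heading 135 -> 180
  RT 180: heading 180 -> 0
  -- iteration 6/6 --
  LT 45: heading 0 -> 45
  RT 180: heading 45 -> 225
]
PU: pen up
BK 8: (0,0) -> (5.657,5.657) [heading=225, move]
PD: pen down
RT 180: heading 225 -> 45
FD 15: (5.657,5.657) -> (16.263,16.263) [heading=45, draw]
Final: pos=(16.263,16.263), heading=45, 1 segment(s) drawn

Start position: (0, 0)
Final position: (16.263, 16.263)
Distance = 23; >= 1e-6 -> NOT closed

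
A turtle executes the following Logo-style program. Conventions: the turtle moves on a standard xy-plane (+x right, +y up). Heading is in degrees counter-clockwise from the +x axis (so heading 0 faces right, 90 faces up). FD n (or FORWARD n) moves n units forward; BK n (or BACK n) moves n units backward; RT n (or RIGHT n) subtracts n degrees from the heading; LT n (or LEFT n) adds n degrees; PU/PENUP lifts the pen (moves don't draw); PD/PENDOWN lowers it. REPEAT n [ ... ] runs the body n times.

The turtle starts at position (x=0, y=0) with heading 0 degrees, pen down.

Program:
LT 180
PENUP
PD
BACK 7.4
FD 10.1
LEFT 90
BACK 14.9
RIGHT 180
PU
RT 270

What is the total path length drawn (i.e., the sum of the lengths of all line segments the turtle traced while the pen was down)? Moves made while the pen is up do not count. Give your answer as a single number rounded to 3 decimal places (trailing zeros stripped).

Executing turtle program step by step:
Start: pos=(0,0), heading=0, pen down
LT 180: heading 0 -> 180
PU: pen up
PD: pen down
BK 7.4: (0,0) -> (7.4,0) [heading=180, draw]
FD 10.1: (7.4,0) -> (-2.7,0) [heading=180, draw]
LT 90: heading 180 -> 270
BK 14.9: (-2.7,0) -> (-2.7,14.9) [heading=270, draw]
RT 180: heading 270 -> 90
PU: pen up
RT 270: heading 90 -> 180
Final: pos=(-2.7,14.9), heading=180, 3 segment(s) drawn

Segment lengths:
  seg 1: (0,0) -> (7.4,0), length = 7.4
  seg 2: (7.4,0) -> (-2.7,0), length = 10.1
  seg 3: (-2.7,0) -> (-2.7,14.9), length = 14.9
Total = 32.4

Answer: 32.4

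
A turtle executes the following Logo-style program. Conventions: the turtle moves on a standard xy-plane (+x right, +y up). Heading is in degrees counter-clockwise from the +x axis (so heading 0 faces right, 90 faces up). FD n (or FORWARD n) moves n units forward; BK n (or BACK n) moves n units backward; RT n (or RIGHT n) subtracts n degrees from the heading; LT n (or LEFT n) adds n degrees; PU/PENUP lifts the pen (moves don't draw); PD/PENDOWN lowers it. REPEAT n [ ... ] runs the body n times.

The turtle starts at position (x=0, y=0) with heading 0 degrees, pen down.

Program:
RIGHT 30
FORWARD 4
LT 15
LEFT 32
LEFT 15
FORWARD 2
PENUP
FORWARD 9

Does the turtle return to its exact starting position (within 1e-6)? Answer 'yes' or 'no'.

Executing turtle program step by step:
Start: pos=(0,0), heading=0, pen down
RT 30: heading 0 -> 330
FD 4: (0,0) -> (3.464,-2) [heading=330, draw]
LT 15: heading 330 -> 345
LT 32: heading 345 -> 17
LT 15: heading 17 -> 32
FD 2: (3.464,-2) -> (5.16,-0.94) [heading=32, draw]
PU: pen up
FD 9: (5.16,-0.94) -> (12.793,3.829) [heading=32, move]
Final: pos=(12.793,3.829), heading=32, 2 segment(s) drawn

Start position: (0, 0)
Final position: (12.793, 3.829)
Distance = 13.353; >= 1e-6 -> NOT closed

Answer: no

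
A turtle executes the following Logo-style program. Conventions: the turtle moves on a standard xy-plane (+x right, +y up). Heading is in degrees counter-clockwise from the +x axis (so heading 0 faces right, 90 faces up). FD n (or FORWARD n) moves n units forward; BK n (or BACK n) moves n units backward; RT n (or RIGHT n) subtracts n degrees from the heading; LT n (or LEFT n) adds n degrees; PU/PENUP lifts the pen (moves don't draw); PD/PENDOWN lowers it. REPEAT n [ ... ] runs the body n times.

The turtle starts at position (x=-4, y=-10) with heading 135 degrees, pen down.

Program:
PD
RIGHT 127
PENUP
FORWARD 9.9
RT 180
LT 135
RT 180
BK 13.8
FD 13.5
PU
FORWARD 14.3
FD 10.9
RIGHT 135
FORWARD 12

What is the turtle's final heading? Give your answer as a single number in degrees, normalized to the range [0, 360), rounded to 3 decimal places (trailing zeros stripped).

Answer: 8

Derivation:
Executing turtle program step by step:
Start: pos=(-4,-10), heading=135, pen down
PD: pen down
RT 127: heading 135 -> 8
PU: pen up
FD 9.9: (-4,-10) -> (5.804,-8.622) [heading=8, move]
RT 180: heading 8 -> 188
LT 135: heading 188 -> 323
RT 180: heading 323 -> 143
BK 13.8: (5.804,-8.622) -> (16.825,-16.927) [heading=143, move]
FD 13.5: (16.825,-16.927) -> (6.043,-8.803) [heading=143, move]
PU: pen up
FD 14.3: (6.043,-8.803) -> (-5.377,-0.197) [heading=143, move]
FD 10.9: (-5.377,-0.197) -> (-14.082,6.363) [heading=143, move]
RT 135: heading 143 -> 8
FD 12: (-14.082,6.363) -> (-2.199,8.033) [heading=8, move]
Final: pos=(-2.199,8.033), heading=8, 0 segment(s) drawn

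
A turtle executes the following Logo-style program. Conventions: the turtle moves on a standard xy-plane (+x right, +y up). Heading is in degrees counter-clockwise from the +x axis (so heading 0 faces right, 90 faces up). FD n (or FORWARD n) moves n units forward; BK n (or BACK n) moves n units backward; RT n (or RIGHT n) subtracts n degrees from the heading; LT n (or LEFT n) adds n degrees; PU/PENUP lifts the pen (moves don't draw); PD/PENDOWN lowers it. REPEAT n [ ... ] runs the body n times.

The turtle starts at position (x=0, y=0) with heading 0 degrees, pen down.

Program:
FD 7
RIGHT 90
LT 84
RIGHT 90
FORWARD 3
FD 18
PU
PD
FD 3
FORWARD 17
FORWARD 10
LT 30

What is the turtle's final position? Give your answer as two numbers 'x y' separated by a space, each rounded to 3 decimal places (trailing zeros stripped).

Answer: 1.669 -50.721

Derivation:
Executing turtle program step by step:
Start: pos=(0,0), heading=0, pen down
FD 7: (0,0) -> (7,0) [heading=0, draw]
RT 90: heading 0 -> 270
LT 84: heading 270 -> 354
RT 90: heading 354 -> 264
FD 3: (7,0) -> (6.686,-2.984) [heading=264, draw]
FD 18: (6.686,-2.984) -> (4.805,-20.885) [heading=264, draw]
PU: pen up
PD: pen down
FD 3: (4.805,-20.885) -> (4.491,-23.869) [heading=264, draw]
FD 17: (4.491,-23.869) -> (2.714,-40.775) [heading=264, draw]
FD 10: (2.714,-40.775) -> (1.669,-50.721) [heading=264, draw]
LT 30: heading 264 -> 294
Final: pos=(1.669,-50.721), heading=294, 6 segment(s) drawn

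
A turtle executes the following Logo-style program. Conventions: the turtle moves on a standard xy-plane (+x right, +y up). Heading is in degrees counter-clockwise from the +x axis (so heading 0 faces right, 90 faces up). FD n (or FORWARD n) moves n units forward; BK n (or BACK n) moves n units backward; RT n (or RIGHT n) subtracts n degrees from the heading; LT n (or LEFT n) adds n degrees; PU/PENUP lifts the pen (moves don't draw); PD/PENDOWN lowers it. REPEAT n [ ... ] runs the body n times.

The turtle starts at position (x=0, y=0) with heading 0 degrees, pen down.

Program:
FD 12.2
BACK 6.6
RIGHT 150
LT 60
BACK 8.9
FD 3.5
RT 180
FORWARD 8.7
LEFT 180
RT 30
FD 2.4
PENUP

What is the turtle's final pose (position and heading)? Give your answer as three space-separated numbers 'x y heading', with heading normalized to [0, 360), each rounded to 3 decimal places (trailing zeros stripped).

Executing turtle program step by step:
Start: pos=(0,0), heading=0, pen down
FD 12.2: (0,0) -> (12.2,0) [heading=0, draw]
BK 6.6: (12.2,0) -> (5.6,0) [heading=0, draw]
RT 150: heading 0 -> 210
LT 60: heading 210 -> 270
BK 8.9: (5.6,0) -> (5.6,8.9) [heading=270, draw]
FD 3.5: (5.6,8.9) -> (5.6,5.4) [heading=270, draw]
RT 180: heading 270 -> 90
FD 8.7: (5.6,5.4) -> (5.6,14.1) [heading=90, draw]
LT 180: heading 90 -> 270
RT 30: heading 270 -> 240
FD 2.4: (5.6,14.1) -> (4.4,12.022) [heading=240, draw]
PU: pen up
Final: pos=(4.4,12.022), heading=240, 6 segment(s) drawn

Answer: 4.4 12.022 240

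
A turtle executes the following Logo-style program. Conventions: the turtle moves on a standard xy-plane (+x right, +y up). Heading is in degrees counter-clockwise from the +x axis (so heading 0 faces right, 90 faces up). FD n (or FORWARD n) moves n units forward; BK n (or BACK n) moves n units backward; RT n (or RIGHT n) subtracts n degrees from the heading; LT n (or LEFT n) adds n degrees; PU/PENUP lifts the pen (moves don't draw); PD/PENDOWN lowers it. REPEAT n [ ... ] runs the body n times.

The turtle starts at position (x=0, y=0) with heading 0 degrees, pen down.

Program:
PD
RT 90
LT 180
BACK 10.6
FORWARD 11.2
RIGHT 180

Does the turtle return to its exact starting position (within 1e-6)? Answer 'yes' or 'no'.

Answer: no

Derivation:
Executing turtle program step by step:
Start: pos=(0,0), heading=0, pen down
PD: pen down
RT 90: heading 0 -> 270
LT 180: heading 270 -> 90
BK 10.6: (0,0) -> (0,-10.6) [heading=90, draw]
FD 11.2: (0,-10.6) -> (0,0.6) [heading=90, draw]
RT 180: heading 90 -> 270
Final: pos=(0,0.6), heading=270, 2 segment(s) drawn

Start position: (0, 0)
Final position: (0, 0.6)
Distance = 0.6; >= 1e-6 -> NOT closed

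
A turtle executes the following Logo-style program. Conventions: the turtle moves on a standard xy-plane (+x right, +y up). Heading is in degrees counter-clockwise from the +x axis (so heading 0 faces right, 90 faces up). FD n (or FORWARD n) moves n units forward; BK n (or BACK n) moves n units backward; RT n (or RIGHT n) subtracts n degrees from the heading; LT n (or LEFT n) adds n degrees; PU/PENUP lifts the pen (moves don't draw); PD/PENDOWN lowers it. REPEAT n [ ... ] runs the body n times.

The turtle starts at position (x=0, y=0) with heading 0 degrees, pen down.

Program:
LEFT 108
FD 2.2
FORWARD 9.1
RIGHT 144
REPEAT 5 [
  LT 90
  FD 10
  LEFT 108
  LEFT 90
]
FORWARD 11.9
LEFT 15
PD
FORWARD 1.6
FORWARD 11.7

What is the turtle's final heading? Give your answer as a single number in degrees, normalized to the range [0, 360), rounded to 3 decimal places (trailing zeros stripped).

Executing turtle program step by step:
Start: pos=(0,0), heading=0, pen down
LT 108: heading 0 -> 108
FD 2.2: (0,0) -> (-0.68,2.092) [heading=108, draw]
FD 9.1: (-0.68,2.092) -> (-3.492,10.747) [heading=108, draw]
RT 144: heading 108 -> 324
REPEAT 5 [
  -- iteration 1/5 --
  LT 90: heading 324 -> 54
  FD 10: (-3.492,10.747) -> (2.386,18.837) [heading=54, draw]
  LT 108: heading 54 -> 162
  LT 90: heading 162 -> 252
  -- iteration 2/5 --
  LT 90: heading 252 -> 342
  FD 10: (2.386,18.837) -> (11.897,15.747) [heading=342, draw]
  LT 108: heading 342 -> 90
  LT 90: heading 90 -> 180
  -- iteration 3/5 --
  LT 90: heading 180 -> 270
  FD 10: (11.897,15.747) -> (11.897,5.747) [heading=270, draw]
  LT 108: heading 270 -> 18
  LT 90: heading 18 -> 108
  -- iteration 4/5 --
  LT 90: heading 108 -> 198
  FD 10: (11.897,5.747) -> (2.386,2.657) [heading=198, draw]
  LT 108: heading 198 -> 306
  LT 90: heading 306 -> 36
  -- iteration 5/5 --
  LT 90: heading 36 -> 126
  FD 10: (2.386,2.657) -> (-3.492,10.747) [heading=126, draw]
  LT 108: heading 126 -> 234
  LT 90: heading 234 -> 324
]
FD 11.9: (-3.492,10.747) -> (6.135,3.752) [heading=324, draw]
LT 15: heading 324 -> 339
PD: pen down
FD 1.6: (6.135,3.752) -> (7.629,3.179) [heading=339, draw]
FD 11.7: (7.629,3.179) -> (18.552,-1.014) [heading=339, draw]
Final: pos=(18.552,-1.014), heading=339, 10 segment(s) drawn

Answer: 339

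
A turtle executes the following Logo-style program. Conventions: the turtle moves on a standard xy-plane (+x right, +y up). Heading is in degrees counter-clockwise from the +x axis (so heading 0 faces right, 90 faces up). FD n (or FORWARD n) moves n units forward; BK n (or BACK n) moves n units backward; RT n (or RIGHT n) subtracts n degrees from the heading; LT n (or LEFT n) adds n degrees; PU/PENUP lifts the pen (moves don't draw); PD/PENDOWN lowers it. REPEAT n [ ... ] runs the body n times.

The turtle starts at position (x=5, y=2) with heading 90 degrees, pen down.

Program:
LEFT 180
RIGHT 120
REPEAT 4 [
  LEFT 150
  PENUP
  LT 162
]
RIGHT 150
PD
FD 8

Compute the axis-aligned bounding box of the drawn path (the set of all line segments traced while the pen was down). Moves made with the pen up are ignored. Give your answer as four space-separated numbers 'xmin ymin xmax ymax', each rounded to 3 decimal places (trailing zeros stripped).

Answer: -2.825 2 5 3.663

Derivation:
Executing turtle program step by step:
Start: pos=(5,2), heading=90, pen down
LT 180: heading 90 -> 270
RT 120: heading 270 -> 150
REPEAT 4 [
  -- iteration 1/4 --
  LT 150: heading 150 -> 300
  PU: pen up
  LT 162: heading 300 -> 102
  -- iteration 2/4 --
  LT 150: heading 102 -> 252
  PU: pen up
  LT 162: heading 252 -> 54
  -- iteration 3/4 --
  LT 150: heading 54 -> 204
  PU: pen up
  LT 162: heading 204 -> 6
  -- iteration 4/4 --
  LT 150: heading 6 -> 156
  PU: pen up
  LT 162: heading 156 -> 318
]
RT 150: heading 318 -> 168
PD: pen down
FD 8: (5,2) -> (-2.825,3.663) [heading=168, draw]
Final: pos=(-2.825,3.663), heading=168, 1 segment(s) drawn

Segment endpoints: x in {-2.825, 5}, y in {2, 3.663}
xmin=-2.825, ymin=2, xmax=5, ymax=3.663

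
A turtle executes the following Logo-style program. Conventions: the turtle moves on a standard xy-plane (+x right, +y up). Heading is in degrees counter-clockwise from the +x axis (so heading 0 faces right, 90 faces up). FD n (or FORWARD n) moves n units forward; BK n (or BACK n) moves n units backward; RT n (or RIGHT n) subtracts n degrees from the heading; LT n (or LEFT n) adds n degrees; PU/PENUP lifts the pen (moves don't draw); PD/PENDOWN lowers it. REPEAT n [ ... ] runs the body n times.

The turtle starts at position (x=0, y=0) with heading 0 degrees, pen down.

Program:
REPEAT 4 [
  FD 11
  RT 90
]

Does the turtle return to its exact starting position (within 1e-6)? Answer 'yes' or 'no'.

Answer: yes

Derivation:
Executing turtle program step by step:
Start: pos=(0,0), heading=0, pen down
REPEAT 4 [
  -- iteration 1/4 --
  FD 11: (0,0) -> (11,0) [heading=0, draw]
  RT 90: heading 0 -> 270
  -- iteration 2/4 --
  FD 11: (11,0) -> (11,-11) [heading=270, draw]
  RT 90: heading 270 -> 180
  -- iteration 3/4 --
  FD 11: (11,-11) -> (0,-11) [heading=180, draw]
  RT 90: heading 180 -> 90
  -- iteration 4/4 --
  FD 11: (0,-11) -> (0,0) [heading=90, draw]
  RT 90: heading 90 -> 0
]
Final: pos=(0,0), heading=0, 4 segment(s) drawn

Start position: (0, 0)
Final position: (0, 0)
Distance = 0; < 1e-6 -> CLOSED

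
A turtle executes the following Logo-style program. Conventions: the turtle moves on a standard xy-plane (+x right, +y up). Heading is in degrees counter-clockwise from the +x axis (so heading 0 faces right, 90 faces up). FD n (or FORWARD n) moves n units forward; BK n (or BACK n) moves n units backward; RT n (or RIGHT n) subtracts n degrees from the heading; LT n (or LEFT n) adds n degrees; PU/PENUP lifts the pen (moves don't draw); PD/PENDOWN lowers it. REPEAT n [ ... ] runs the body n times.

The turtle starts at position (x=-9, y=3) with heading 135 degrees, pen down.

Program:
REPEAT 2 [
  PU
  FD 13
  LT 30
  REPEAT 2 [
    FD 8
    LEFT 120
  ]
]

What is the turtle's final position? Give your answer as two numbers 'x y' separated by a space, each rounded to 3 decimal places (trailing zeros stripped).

Answer: -20.314 21.385

Derivation:
Executing turtle program step by step:
Start: pos=(-9,3), heading=135, pen down
REPEAT 2 [
  -- iteration 1/2 --
  PU: pen up
  FD 13: (-9,3) -> (-18.192,12.192) [heading=135, move]
  LT 30: heading 135 -> 165
  REPEAT 2 [
    -- iteration 1/2 --
    FD 8: (-18.192,12.192) -> (-25.92,14.263) [heading=165, move]
    LT 120: heading 165 -> 285
    -- iteration 2/2 --
    FD 8: (-25.92,14.263) -> (-23.849,6.536) [heading=285, move]
    LT 120: heading 285 -> 45
  ]
  -- iteration 2/2 --
  PU: pen up
  FD 13: (-23.849,6.536) -> (-14.657,15.728) [heading=45, move]
  LT 30: heading 45 -> 75
  REPEAT 2 [
    -- iteration 1/2 --
    FD 8: (-14.657,15.728) -> (-12.586,23.455) [heading=75, move]
    LT 120: heading 75 -> 195
    -- iteration 2/2 --
    FD 8: (-12.586,23.455) -> (-20.314,21.385) [heading=195, move]
    LT 120: heading 195 -> 315
  ]
]
Final: pos=(-20.314,21.385), heading=315, 0 segment(s) drawn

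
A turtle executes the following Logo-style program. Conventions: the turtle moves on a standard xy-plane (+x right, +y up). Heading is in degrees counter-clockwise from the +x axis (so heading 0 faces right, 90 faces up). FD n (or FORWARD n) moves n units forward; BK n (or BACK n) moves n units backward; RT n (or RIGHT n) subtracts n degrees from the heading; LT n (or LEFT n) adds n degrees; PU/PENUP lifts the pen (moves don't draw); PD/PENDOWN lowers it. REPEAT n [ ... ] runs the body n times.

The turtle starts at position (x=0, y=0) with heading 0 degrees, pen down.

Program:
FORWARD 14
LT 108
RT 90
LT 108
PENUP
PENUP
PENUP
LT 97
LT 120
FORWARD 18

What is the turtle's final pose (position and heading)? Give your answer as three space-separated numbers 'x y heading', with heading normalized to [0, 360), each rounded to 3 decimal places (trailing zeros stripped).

Answer: 31.213 -5.263 343

Derivation:
Executing turtle program step by step:
Start: pos=(0,0), heading=0, pen down
FD 14: (0,0) -> (14,0) [heading=0, draw]
LT 108: heading 0 -> 108
RT 90: heading 108 -> 18
LT 108: heading 18 -> 126
PU: pen up
PU: pen up
PU: pen up
LT 97: heading 126 -> 223
LT 120: heading 223 -> 343
FD 18: (14,0) -> (31.213,-5.263) [heading=343, move]
Final: pos=(31.213,-5.263), heading=343, 1 segment(s) drawn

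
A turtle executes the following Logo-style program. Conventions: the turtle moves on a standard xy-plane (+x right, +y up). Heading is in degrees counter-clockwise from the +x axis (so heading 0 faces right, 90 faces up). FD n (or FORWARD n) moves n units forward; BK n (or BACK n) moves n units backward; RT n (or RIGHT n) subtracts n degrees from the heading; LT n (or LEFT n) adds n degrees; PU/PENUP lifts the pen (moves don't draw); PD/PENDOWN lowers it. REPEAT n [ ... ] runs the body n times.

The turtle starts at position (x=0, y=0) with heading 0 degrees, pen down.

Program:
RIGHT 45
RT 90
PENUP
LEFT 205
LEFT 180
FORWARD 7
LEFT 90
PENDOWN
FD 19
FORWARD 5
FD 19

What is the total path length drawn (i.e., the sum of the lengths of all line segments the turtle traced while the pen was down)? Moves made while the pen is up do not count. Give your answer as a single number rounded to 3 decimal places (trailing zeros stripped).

Executing turtle program step by step:
Start: pos=(0,0), heading=0, pen down
RT 45: heading 0 -> 315
RT 90: heading 315 -> 225
PU: pen up
LT 205: heading 225 -> 70
LT 180: heading 70 -> 250
FD 7: (0,0) -> (-2.394,-6.578) [heading=250, move]
LT 90: heading 250 -> 340
PD: pen down
FD 19: (-2.394,-6.578) -> (15.46,-13.076) [heading=340, draw]
FD 5: (15.46,-13.076) -> (20.158,-14.786) [heading=340, draw]
FD 19: (20.158,-14.786) -> (38.013,-21.285) [heading=340, draw]
Final: pos=(38.013,-21.285), heading=340, 3 segment(s) drawn

Segment lengths:
  seg 1: (-2.394,-6.578) -> (15.46,-13.076), length = 19
  seg 2: (15.46,-13.076) -> (20.158,-14.786), length = 5
  seg 3: (20.158,-14.786) -> (38.013,-21.285), length = 19
Total = 43

Answer: 43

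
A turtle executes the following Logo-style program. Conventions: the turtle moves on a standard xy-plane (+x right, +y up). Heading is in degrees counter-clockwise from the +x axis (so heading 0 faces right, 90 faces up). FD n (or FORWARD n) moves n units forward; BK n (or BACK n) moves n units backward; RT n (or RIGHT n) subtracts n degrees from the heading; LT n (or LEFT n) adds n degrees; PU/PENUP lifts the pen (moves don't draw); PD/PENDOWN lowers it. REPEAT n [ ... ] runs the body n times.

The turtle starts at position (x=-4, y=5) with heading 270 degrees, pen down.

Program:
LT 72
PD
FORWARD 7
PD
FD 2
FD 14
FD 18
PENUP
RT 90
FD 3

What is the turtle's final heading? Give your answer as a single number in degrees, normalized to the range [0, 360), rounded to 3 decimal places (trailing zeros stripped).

Answer: 252

Derivation:
Executing turtle program step by step:
Start: pos=(-4,5), heading=270, pen down
LT 72: heading 270 -> 342
PD: pen down
FD 7: (-4,5) -> (2.657,2.837) [heading=342, draw]
PD: pen down
FD 2: (2.657,2.837) -> (4.56,2.219) [heading=342, draw]
FD 14: (4.56,2.219) -> (17.874,-2.107) [heading=342, draw]
FD 18: (17.874,-2.107) -> (34.993,-7.67) [heading=342, draw]
PU: pen up
RT 90: heading 342 -> 252
FD 3: (34.993,-7.67) -> (34.066,-10.523) [heading=252, move]
Final: pos=(34.066,-10.523), heading=252, 4 segment(s) drawn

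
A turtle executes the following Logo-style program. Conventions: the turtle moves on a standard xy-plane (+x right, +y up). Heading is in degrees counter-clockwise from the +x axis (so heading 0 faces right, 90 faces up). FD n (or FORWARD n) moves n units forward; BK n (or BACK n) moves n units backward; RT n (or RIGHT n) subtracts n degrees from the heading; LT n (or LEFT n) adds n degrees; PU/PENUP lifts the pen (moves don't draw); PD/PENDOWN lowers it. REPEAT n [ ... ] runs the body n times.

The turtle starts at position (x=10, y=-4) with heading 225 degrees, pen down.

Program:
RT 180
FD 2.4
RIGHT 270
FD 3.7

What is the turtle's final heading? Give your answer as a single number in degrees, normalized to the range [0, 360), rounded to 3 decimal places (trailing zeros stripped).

Answer: 135

Derivation:
Executing turtle program step by step:
Start: pos=(10,-4), heading=225, pen down
RT 180: heading 225 -> 45
FD 2.4: (10,-4) -> (11.697,-2.303) [heading=45, draw]
RT 270: heading 45 -> 135
FD 3.7: (11.697,-2.303) -> (9.081,0.313) [heading=135, draw]
Final: pos=(9.081,0.313), heading=135, 2 segment(s) drawn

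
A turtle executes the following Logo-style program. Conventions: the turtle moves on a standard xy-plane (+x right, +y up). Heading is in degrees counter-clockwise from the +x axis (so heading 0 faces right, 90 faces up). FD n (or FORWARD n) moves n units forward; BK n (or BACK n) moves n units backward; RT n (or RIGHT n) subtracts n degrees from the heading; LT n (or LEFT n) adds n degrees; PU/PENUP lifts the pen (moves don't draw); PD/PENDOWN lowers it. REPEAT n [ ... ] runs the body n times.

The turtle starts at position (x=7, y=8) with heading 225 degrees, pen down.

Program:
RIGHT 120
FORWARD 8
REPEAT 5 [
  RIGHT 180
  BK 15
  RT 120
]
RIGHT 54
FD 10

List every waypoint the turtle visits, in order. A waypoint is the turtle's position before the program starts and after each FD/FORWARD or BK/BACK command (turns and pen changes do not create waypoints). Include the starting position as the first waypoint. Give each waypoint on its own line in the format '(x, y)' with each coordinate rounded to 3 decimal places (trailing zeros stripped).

Executing turtle program step by step:
Start: pos=(7,8), heading=225, pen down
RT 120: heading 225 -> 105
FD 8: (7,8) -> (4.929,15.727) [heading=105, draw]
REPEAT 5 [
  -- iteration 1/5 --
  RT 180: heading 105 -> 285
  BK 15: (4.929,15.727) -> (1.047,30.216) [heading=285, draw]
  RT 120: heading 285 -> 165
  -- iteration 2/5 --
  RT 180: heading 165 -> 345
  BK 15: (1.047,30.216) -> (-13.442,34.099) [heading=345, draw]
  RT 120: heading 345 -> 225
  -- iteration 3/5 --
  RT 180: heading 225 -> 45
  BK 15: (-13.442,34.099) -> (-24.048,23.492) [heading=45, draw]
  RT 120: heading 45 -> 285
  -- iteration 4/5 --
  RT 180: heading 285 -> 105
  BK 15: (-24.048,23.492) -> (-20.166,9.003) [heading=105, draw]
  RT 120: heading 105 -> 345
  -- iteration 5/5 --
  RT 180: heading 345 -> 165
  BK 15: (-20.166,9.003) -> (-5.677,5.121) [heading=165, draw]
  RT 120: heading 165 -> 45
]
RT 54: heading 45 -> 351
FD 10: (-5.677,5.121) -> (4.2,3.556) [heading=351, draw]
Final: pos=(4.2,3.556), heading=351, 7 segment(s) drawn
Waypoints (8 total):
(7, 8)
(4.929, 15.727)
(1.047, 30.216)
(-13.442, 34.099)
(-24.048, 23.492)
(-20.166, 9.003)
(-5.677, 5.121)
(4.2, 3.556)

Answer: (7, 8)
(4.929, 15.727)
(1.047, 30.216)
(-13.442, 34.099)
(-24.048, 23.492)
(-20.166, 9.003)
(-5.677, 5.121)
(4.2, 3.556)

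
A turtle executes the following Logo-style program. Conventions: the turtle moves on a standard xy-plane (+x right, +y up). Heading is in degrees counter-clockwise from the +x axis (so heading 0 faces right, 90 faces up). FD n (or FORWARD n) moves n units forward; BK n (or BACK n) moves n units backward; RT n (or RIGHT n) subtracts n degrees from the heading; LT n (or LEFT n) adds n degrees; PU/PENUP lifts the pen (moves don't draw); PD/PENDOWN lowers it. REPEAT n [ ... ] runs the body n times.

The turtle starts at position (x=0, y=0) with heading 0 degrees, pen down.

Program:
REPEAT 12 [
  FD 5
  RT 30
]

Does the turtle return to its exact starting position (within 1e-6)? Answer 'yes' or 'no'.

Executing turtle program step by step:
Start: pos=(0,0), heading=0, pen down
REPEAT 12 [
  -- iteration 1/12 --
  FD 5: (0,0) -> (5,0) [heading=0, draw]
  RT 30: heading 0 -> 330
  -- iteration 2/12 --
  FD 5: (5,0) -> (9.33,-2.5) [heading=330, draw]
  RT 30: heading 330 -> 300
  -- iteration 3/12 --
  FD 5: (9.33,-2.5) -> (11.83,-6.83) [heading=300, draw]
  RT 30: heading 300 -> 270
  -- iteration 4/12 --
  FD 5: (11.83,-6.83) -> (11.83,-11.83) [heading=270, draw]
  RT 30: heading 270 -> 240
  -- iteration 5/12 --
  FD 5: (11.83,-11.83) -> (9.33,-16.16) [heading=240, draw]
  RT 30: heading 240 -> 210
  -- iteration 6/12 --
  FD 5: (9.33,-16.16) -> (5,-18.66) [heading=210, draw]
  RT 30: heading 210 -> 180
  -- iteration 7/12 --
  FD 5: (5,-18.66) -> (0,-18.66) [heading=180, draw]
  RT 30: heading 180 -> 150
  -- iteration 8/12 --
  FD 5: (0,-18.66) -> (-4.33,-16.16) [heading=150, draw]
  RT 30: heading 150 -> 120
  -- iteration 9/12 --
  FD 5: (-4.33,-16.16) -> (-6.83,-11.83) [heading=120, draw]
  RT 30: heading 120 -> 90
  -- iteration 10/12 --
  FD 5: (-6.83,-11.83) -> (-6.83,-6.83) [heading=90, draw]
  RT 30: heading 90 -> 60
  -- iteration 11/12 --
  FD 5: (-6.83,-6.83) -> (-4.33,-2.5) [heading=60, draw]
  RT 30: heading 60 -> 30
  -- iteration 12/12 --
  FD 5: (-4.33,-2.5) -> (0,0) [heading=30, draw]
  RT 30: heading 30 -> 0
]
Final: pos=(0,0), heading=0, 12 segment(s) drawn

Start position: (0, 0)
Final position: (0, 0)
Distance = 0; < 1e-6 -> CLOSED

Answer: yes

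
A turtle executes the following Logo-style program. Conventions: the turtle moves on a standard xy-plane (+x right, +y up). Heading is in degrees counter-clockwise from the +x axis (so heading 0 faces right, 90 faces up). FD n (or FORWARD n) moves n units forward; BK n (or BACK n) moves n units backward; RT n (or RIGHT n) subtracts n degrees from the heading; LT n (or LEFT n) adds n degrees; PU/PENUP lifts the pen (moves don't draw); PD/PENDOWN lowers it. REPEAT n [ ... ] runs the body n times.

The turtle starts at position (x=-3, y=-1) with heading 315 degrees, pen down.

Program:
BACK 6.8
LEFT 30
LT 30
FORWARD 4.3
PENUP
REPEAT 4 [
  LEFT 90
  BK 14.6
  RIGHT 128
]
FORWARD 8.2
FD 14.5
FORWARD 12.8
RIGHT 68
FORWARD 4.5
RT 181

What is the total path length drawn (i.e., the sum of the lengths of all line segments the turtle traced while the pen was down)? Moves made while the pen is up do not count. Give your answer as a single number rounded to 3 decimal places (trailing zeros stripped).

Executing turtle program step by step:
Start: pos=(-3,-1), heading=315, pen down
BK 6.8: (-3,-1) -> (-7.808,3.808) [heading=315, draw]
LT 30: heading 315 -> 345
LT 30: heading 345 -> 15
FD 4.3: (-7.808,3.808) -> (-3.655,4.921) [heading=15, draw]
PU: pen up
REPEAT 4 [
  -- iteration 1/4 --
  LT 90: heading 15 -> 105
  BK 14.6: (-3.655,4.921) -> (0.124,-9.181) [heading=105, move]
  RT 128: heading 105 -> 337
  -- iteration 2/4 --
  LT 90: heading 337 -> 67
  BK 14.6: (0.124,-9.181) -> (-5.581,-22.621) [heading=67, move]
  RT 128: heading 67 -> 299
  -- iteration 3/4 --
  LT 90: heading 299 -> 29
  BK 14.6: (-5.581,-22.621) -> (-18.35,-29.699) [heading=29, move]
  RT 128: heading 29 -> 261
  -- iteration 4/4 --
  LT 90: heading 261 -> 351
  BK 14.6: (-18.35,-29.699) -> (-32.77,-27.415) [heading=351, move]
  RT 128: heading 351 -> 223
]
FD 8.2: (-32.77,-27.415) -> (-38.768,-33.007) [heading=223, move]
FD 14.5: (-38.768,-33.007) -> (-49.372,-42.896) [heading=223, move]
FD 12.8: (-49.372,-42.896) -> (-58.734,-51.626) [heading=223, move]
RT 68: heading 223 -> 155
FD 4.5: (-58.734,-51.626) -> (-62.812,-49.724) [heading=155, move]
RT 181: heading 155 -> 334
Final: pos=(-62.812,-49.724), heading=334, 2 segment(s) drawn

Segment lengths:
  seg 1: (-3,-1) -> (-7.808,3.808), length = 6.8
  seg 2: (-7.808,3.808) -> (-3.655,4.921), length = 4.3
Total = 11.1

Answer: 11.1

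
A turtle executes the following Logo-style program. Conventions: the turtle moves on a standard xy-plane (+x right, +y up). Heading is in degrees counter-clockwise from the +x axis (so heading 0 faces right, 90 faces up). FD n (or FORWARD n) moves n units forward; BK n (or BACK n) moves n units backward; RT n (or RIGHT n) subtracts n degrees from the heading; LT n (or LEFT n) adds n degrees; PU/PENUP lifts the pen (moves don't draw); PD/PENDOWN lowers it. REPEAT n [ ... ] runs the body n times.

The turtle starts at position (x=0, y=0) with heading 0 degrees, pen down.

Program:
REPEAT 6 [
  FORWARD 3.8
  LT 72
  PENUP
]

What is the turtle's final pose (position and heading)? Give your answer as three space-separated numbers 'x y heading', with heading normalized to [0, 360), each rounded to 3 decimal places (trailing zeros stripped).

Executing turtle program step by step:
Start: pos=(0,0), heading=0, pen down
REPEAT 6 [
  -- iteration 1/6 --
  FD 3.8: (0,0) -> (3.8,0) [heading=0, draw]
  LT 72: heading 0 -> 72
  PU: pen up
  -- iteration 2/6 --
  FD 3.8: (3.8,0) -> (4.974,3.614) [heading=72, move]
  LT 72: heading 72 -> 144
  PU: pen up
  -- iteration 3/6 --
  FD 3.8: (4.974,3.614) -> (1.9,5.848) [heading=144, move]
  LT 72: heading 144 -> 216
  PU: pen up
  -- iteration 4/6 --
  FD 3.8: (1.9,5.848) -> (-1.174,3.614) [heading=216, move]
  LT 72: heading 216 -> 288
  PU: pen up
  -- iteration 5/6 --
  FD 3.8: (-1.174,3.614) -> (0,0) [heading=288, move]
  LT 72: heading 288 -> 0
  PU: pen up
  -- iteration 6/6 --
  FD 3.8: (0,0) -> (3.8,0) [heading=0, move]
  LT 72: heading 0 -> 72
  PU: pen up
]
Final: pos=(3.8,0), heading=72, 1 segment(s) drawn

Answer: 3.8 0 72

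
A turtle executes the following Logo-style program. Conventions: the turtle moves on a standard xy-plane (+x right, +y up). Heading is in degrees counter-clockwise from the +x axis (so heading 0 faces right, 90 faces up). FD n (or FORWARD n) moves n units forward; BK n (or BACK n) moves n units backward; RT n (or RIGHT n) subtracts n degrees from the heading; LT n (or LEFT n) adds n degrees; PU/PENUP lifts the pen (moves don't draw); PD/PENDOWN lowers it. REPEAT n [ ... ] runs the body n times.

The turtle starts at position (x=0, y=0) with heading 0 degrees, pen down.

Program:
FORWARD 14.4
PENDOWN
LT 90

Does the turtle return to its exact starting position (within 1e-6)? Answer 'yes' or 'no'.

Answer: no

Derivation:
Executing turtle program step by step:
Start: pos=(0,0), heading=0, pen down
FD 14.4: (0,0) -> (14.4,0) [heading=0, draw]
PD: pen down
LT 90: heading 0 -> 90
Final: pos=(14.4,0), heading=90, 1 segment(s) drawn

Start position: (0, 0)
Final position: (14.4, 0)
Distance = 14.4; >= 1e-6 -> NOT closed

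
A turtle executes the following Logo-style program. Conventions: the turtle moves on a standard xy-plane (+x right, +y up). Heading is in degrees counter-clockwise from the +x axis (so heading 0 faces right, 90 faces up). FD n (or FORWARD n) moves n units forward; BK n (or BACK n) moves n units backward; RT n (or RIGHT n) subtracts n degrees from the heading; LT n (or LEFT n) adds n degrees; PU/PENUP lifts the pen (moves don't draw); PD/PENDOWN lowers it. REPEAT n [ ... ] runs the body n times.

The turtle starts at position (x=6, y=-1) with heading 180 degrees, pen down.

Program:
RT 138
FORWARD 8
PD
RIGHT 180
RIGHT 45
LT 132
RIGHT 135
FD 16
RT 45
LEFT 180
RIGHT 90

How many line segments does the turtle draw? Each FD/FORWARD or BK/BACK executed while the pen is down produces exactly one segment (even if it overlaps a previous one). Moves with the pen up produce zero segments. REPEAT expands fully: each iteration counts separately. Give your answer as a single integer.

Answer: 2

Derivation:
Executing turtle program step by step:
Start: pos=(6,-1), heading=180, pen down
RT 138: heading 180 -> 42
FD 8: (6,-1) -> (11.945,4.353) [heading=42, draw]
PD: pen down
RT 180: heading 42 -> 222
RT 45: heading 222 -> 177
LT 132: heading 177 -> 309
RT 135: heading 309 -> 174
FD 16: (11.945,4.353) -> (-3.967,6.026) [heading=174, draw]
RT 45: heading 174 -> 129
LT 180: heading 129 -> 309
RT 90: heading 309 -> 219
Final: pos=(-3.967,6.026), heading=219, 2 segment(s) drawn
Segments drawn: 2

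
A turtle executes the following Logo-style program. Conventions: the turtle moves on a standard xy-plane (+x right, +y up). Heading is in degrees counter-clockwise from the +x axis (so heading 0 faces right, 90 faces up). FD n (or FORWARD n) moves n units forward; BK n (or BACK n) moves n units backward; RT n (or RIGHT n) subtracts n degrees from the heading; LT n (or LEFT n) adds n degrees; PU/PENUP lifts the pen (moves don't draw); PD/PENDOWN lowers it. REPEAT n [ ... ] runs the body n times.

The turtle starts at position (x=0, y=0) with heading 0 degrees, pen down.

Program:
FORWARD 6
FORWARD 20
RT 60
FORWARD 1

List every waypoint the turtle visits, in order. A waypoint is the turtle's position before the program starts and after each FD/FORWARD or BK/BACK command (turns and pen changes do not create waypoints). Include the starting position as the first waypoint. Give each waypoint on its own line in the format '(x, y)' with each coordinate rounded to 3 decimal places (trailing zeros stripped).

Answer: (0, 0)
(6, 0)
(26, 0)
(26.5, -0.866)

Derivation:
Executing turtle program step by step:
Start: pos=(0,0), heading=0, pen down
FD 6: (0,0) -> (6,0) [heading=0, draw]
FD 20: (6,0) -> (26,0) [heading=0, draw]
RT 60: heading 0 -> 300
FD 1: (26,0) -> (26.5,-0.866) [heading=300, draw]
Final: pos=(26.5,-0.866), heading=300, 3 segment(s) drawn
Waypoints (4 total):
(0, 0)
(6, 0)
(26, 0)
(26.5, -0.866)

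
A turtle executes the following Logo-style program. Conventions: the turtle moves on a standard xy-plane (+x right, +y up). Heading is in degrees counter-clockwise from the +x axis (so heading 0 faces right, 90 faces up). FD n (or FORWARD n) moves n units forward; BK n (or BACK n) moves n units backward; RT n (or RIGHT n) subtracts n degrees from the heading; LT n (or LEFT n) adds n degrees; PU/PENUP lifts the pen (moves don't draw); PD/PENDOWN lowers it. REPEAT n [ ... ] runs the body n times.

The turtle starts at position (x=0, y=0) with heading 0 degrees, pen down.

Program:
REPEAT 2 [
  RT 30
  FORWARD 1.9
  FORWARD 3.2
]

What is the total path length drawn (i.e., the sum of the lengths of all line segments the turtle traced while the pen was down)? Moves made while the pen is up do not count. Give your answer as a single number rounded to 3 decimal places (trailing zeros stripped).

Answer: 10.2

Derivation:
Executing turtle program step by step:
Start: pos=(0,0), heading=0, pen down
REPEAT 2 [
  -- iteration 1/2 --
  RT 30: heading 0 -> 330
  FD 1.9: (0,0) -> (1.645,-0.95) [heading=330, draw]
  FD 3.2: (1.645,-0.95) -> (4.417,-2.55) [heading=330, draw]
  -- iteration 2/2 --
  RT 30: heading 330 -> 300
  FD 1.9: (4.417,-2.55) -> (5.367,-4.195) [heading=300, draw]
  FD 3.2: (5.367,-4.195) -> (6.967,-6.967) [heading=300, draw]
]
Final: pos=(6.967,-6.967), heading=300, 4 segment(s) drawn

Segment lengths:
  seg 1: (0,0) -> (1.645,-0.95), length = 1.9
  seg 2: (1.645,-0.95) -> (4.417,-2.55), length = 3.2
  seg 3: (4.417,-2.55) -> (5.367,-4.195), length = 1.9
  seg 4: (5.367,-4.195) -> (6.967,-6.967), length = 3.2
Total = 10.2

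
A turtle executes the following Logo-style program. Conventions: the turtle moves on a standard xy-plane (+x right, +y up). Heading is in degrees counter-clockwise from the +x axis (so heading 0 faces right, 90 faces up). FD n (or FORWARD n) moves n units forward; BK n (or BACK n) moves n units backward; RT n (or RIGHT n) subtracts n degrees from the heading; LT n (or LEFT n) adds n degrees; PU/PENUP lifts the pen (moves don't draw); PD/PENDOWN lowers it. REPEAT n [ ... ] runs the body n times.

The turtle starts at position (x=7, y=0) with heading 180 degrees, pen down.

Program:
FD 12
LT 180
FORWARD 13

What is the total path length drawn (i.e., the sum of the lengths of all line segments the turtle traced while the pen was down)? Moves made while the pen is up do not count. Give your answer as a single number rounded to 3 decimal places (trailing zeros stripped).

Executing turtle program step by step:
Start: pos=(7,0), heading=180, pen down
FD 12: (7,0) -> (-5,0) [heading=180, draw]
LT 180: heading 180 -> 0
FD 13: (-5,0) -> (8,0) [heading=0, draw]
Final: pos=(8,0), heading=0, 2 segment(s) drawn

Segment lengths:
  seg 1: (7,0) -> (-5,0), length = 12
  seg 2: (-5,0) -> (8,0), length = 13
Total = 25

Answer: 25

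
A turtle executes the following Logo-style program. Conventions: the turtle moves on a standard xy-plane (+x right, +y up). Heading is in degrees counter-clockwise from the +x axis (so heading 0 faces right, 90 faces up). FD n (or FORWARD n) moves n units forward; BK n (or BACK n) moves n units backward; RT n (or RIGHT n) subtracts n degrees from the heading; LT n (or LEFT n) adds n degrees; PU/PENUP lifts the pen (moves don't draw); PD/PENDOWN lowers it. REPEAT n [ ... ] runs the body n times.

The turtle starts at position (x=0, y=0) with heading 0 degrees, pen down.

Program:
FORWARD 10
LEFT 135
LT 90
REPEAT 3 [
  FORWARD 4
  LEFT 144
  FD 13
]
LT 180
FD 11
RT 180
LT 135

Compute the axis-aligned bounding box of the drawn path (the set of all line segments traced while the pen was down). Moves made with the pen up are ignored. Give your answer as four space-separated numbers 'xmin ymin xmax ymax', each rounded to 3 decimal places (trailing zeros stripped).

Executing turtle program step by step:
Start: pos=(0,0), heading=0, pen down
FD 10: (0,0) -> (10,0) [heading=0, draw]
LT 135: heading 0 -> 135
LT 90: heading 135 -> 225
REPEAT 3 [
  -- iteration 1/3 --
  FD 4: (10,0) -> (7.172,-2.828) [heading=225, draw]
  LT 144: heading 225 -> 9
  FD 13: (7.172,-2.828) -> (20.012,-0.795) [heading=9, draw]
  -- iteration 2/3 --
  FD 4: (20.012,-0.795) -> (23.962,-0.169) [heading=9, draw]
  LT 144: heading 9 -> 153
  FD 13: (23.962,-0.169) -> (12.379,5.733) [heading=153, draw]
  -- iteration 3/3 --
  FD 4: (12.379,5.733) -> (8.815,7.549) [heading=153, draw]
  LT 144: heading 153 -> 297
  FD 13: (8.815,7.549) -> (14.717,-4.034) [heading=297, draw]
]
LT 180: heading 297 -> 117
FD 11: (14.717,-4.034) -> (9.723,5.767) [heading=117, draw]
RT 180: heading 117 -> 297
LT 135: heading 297 -> 72
Final: pos=(9.723,5.767), heading=72, 8 segment(s) drawn

Segment endpoints: x in {0, 7.172, 8.815, 9.723, 10, 12.379, 14.717, 20.012, 23.962}, y in {-4.034, -2.828, -0.795, -0.169, 0, 5.733, 5.767, 7.549}
xmin=0, ymin=-4.034, xmax=23.962, ymax=7.549

Answer: 0 -4.034 23.962 7.549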